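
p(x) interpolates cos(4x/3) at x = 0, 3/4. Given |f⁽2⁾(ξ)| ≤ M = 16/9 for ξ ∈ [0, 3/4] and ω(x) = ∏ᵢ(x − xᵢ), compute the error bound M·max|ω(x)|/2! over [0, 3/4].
1/8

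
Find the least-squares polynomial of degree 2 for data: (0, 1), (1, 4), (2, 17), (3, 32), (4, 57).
27/35 + (6/7)x + (23/7)x²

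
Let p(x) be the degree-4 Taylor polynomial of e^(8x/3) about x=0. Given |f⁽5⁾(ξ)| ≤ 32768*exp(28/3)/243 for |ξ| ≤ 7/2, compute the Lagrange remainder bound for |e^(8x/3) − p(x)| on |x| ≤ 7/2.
2151296*exp(28/3)/3645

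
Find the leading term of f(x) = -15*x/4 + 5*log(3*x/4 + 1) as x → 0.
-45*x**2/32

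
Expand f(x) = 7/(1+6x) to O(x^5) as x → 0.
7 - 42*x + 252*x**2 - 1512*x**3 + 9072*x**4 + O(x**5)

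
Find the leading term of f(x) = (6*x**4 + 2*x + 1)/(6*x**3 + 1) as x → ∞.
x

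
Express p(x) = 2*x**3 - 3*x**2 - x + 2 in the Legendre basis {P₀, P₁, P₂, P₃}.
P₀ + (1/5)P₁ + (-2)P₂ + (4/5)P₃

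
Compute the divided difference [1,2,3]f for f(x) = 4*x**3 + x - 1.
24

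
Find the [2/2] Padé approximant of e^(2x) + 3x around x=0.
(7*x**2/12 + 19*x/4 + 1)/(-x**2/6 - x/4 + 1)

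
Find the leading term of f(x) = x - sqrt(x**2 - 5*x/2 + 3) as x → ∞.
5/4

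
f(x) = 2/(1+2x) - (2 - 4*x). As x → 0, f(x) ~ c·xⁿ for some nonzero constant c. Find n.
2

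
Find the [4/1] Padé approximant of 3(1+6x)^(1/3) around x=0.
(16*x**4 - 64*x**3/5 + 72*x**2/5 + 96*x/5 + 3)/(22*x/5 + 1)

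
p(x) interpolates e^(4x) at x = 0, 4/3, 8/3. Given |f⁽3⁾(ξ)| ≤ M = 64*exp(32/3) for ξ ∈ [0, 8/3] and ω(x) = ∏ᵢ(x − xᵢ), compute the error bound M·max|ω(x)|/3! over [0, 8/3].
4096*sqrt(3)*exp(32/3)/729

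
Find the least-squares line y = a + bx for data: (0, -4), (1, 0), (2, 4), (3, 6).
a = -18/5, b = 17/5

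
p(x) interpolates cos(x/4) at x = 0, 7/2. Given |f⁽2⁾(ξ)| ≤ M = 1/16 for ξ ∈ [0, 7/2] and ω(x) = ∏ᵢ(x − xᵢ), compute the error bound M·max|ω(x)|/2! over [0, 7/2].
49/512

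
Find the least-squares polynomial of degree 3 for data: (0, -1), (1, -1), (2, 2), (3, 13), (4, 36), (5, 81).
-145/126 + (1165/756)x + (-125/63)x² + (107/108)x³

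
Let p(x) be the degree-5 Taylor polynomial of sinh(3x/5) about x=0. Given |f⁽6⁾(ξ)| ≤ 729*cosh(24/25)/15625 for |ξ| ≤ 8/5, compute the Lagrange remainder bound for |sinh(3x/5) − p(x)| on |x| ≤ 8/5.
1327104*cosh(24/25)/1220703125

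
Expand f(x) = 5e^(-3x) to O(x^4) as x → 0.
5 - 15*x + 45*x**2/2 - 45*x**3/2 + O(x**4)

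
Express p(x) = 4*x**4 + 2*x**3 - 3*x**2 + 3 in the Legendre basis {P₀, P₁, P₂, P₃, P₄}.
(14/5)P₀ + (6/5)P₁ + (2/7)P₂ + (4/5)P₃ + (32/35)P₄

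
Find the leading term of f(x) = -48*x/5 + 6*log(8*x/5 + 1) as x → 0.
-192*x**2/25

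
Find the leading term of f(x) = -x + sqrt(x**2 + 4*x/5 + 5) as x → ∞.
2/5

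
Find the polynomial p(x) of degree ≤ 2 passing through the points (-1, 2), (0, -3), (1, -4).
2*x**2 - 3*x - 3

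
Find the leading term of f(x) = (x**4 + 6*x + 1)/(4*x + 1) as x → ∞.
x**3/4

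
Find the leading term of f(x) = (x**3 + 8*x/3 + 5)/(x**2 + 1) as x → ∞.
x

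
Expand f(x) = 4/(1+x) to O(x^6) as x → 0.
4 - 4*x + 4*x**2 - 4*x**3 + 4*x**4 - 4*x**5 + O(x**6)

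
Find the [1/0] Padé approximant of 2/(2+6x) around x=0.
1 - 3*x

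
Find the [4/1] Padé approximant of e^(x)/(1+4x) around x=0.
(25121*x**4/574200 + 53*x**3/319 + 7977*x**2/15950 + 23924*x/23925 + 1)/(95699*x/23925 + 1)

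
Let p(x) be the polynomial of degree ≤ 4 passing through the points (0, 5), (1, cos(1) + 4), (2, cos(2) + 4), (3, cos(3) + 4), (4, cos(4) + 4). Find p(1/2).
7*cos(3)/32 - 5*cos(4)/128 - 35*cos(2)/64 + 35*cos(1)/32 + 547/128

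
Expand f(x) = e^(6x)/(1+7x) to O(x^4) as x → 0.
1 - x + 25*x**2 - 139*x**3 + O(x**4)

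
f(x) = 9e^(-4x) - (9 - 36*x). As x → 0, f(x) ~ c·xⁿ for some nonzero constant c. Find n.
2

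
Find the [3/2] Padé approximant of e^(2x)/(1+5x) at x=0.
(2936*x**3/8295 + 402*x**2/395 + 4173*x/2765 + 1)/(-6787*x**2/2765 + 12468*x/2765 + 1)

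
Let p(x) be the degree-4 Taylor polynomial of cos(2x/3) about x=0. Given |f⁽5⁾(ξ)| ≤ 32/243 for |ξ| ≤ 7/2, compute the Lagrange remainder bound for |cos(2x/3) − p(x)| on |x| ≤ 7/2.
16807/29160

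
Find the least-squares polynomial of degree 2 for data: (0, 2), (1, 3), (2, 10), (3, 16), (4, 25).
54/35 + (113/70)x + (15/14)x²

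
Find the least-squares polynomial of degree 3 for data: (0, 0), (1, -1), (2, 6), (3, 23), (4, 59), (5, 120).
-23/126 + (-799/756)x + (-43/252)x² + (28/27)x³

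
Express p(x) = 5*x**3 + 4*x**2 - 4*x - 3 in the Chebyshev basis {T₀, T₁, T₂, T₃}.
-T₀ + (-1/4)T₁ + (2)T₂ + (5/4)T₃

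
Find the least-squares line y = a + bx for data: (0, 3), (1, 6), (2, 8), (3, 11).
a = 31/10, b = 13/5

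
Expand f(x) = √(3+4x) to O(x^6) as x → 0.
sqrt(3) + 2*sqrt(3)*x/3 - 2*sqrt(3)*x**2/9 + 4*sqrt(3)*x**3/27 - 10*sqrt(3)*x**4/81 + 28*sqrt(3)*x**5/243 + O(x**6)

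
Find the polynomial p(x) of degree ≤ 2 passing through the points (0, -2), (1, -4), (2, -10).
-2*x**2 - 2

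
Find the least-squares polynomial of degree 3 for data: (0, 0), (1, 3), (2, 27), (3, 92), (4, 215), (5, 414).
11/126 + (-1763/756)x + (487/252)x² + (163/54)x³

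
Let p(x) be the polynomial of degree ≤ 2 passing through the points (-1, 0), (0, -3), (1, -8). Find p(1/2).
-21/4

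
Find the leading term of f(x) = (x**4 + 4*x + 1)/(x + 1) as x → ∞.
x**3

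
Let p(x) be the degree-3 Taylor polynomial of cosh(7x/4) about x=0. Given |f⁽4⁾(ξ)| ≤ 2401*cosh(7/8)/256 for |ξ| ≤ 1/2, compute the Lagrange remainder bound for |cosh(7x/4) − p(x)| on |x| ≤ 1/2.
2401*cosh(7/8)/98304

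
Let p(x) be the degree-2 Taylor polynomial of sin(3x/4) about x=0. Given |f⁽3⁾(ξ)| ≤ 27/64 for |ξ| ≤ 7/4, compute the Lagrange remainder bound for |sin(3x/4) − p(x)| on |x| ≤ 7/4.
3087/8192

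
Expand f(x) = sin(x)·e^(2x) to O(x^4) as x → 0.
x + 2*x**2 + 11*x**3/6 + O(x**4)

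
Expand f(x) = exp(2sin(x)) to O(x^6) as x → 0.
1 + 2*x + 2*x**2 + x**3 - 23*x**5/60 + O(x**6)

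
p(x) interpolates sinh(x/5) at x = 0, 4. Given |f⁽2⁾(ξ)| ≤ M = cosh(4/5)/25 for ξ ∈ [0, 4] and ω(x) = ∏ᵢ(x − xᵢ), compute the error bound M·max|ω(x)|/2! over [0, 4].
2*cosh(4/5)/25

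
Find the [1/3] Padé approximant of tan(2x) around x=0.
2*x/(1 - 4*x**2/3)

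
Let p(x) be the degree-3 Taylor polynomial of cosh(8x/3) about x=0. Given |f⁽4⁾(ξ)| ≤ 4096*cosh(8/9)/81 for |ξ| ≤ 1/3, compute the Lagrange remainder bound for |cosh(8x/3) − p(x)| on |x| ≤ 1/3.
512*cosh(8/9)/19683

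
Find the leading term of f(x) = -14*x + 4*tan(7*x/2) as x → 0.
343*x**3/6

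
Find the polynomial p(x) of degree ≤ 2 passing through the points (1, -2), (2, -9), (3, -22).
-3*x**2 + 2*x - 1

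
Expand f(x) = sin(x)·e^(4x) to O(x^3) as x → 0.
x + 4*x**2 + O(x**3)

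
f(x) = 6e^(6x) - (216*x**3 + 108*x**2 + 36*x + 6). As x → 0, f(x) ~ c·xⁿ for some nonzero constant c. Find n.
4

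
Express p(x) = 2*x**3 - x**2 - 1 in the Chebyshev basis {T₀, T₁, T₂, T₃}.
(-3/2)T₀ + (3/2)T₁ + (-1/2)T₂ + (1/2)T₃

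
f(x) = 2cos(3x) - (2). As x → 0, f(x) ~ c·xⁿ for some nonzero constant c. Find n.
2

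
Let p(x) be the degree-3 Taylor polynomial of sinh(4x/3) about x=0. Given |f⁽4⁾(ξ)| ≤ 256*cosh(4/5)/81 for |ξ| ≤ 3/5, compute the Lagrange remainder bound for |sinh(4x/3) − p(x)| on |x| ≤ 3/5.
32*cosh(4/5)/1875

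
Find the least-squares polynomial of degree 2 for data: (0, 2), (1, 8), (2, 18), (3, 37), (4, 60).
15/7 + (31/14)x + (43/14)x²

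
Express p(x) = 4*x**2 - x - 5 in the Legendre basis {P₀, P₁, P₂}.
(-11/3)P₀ - P₁ + (8/3)P₂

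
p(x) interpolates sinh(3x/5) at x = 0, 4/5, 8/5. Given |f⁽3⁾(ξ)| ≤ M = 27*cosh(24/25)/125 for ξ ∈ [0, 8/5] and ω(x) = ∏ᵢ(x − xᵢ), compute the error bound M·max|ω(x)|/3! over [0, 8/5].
64*sqrt(3)*cosh(24/25)/15625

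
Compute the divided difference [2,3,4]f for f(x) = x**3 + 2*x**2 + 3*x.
11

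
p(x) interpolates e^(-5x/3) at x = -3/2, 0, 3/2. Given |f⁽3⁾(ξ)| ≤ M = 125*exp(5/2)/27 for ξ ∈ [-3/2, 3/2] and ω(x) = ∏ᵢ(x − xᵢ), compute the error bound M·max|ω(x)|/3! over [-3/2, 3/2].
125*sqrt(3)*exp(5/2)/216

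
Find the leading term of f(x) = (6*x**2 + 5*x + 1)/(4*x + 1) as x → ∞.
3*x/2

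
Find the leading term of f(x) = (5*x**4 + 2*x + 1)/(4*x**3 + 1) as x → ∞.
5*x/4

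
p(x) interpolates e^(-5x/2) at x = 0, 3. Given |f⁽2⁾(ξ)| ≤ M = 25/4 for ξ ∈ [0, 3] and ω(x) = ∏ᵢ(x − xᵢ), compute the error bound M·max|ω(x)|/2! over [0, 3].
225/32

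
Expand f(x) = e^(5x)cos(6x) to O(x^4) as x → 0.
1 + 5*x - 11*x**2/2 - 415*x**3/6 + O(x**4)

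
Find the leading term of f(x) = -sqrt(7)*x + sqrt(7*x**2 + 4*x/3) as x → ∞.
2*sqrt(7)/21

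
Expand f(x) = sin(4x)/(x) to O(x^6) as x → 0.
4 - 32*x**2/3 + 128*x**4/15 + O(x**6)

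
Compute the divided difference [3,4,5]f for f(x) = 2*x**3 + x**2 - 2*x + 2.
25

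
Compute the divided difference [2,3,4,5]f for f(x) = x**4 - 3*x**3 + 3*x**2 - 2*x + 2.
11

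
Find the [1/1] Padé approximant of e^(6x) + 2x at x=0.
(23*x/4 + 1)/(1 - 9*x/4)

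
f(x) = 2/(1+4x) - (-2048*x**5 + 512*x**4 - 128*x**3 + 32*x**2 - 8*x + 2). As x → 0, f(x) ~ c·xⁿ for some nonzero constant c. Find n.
6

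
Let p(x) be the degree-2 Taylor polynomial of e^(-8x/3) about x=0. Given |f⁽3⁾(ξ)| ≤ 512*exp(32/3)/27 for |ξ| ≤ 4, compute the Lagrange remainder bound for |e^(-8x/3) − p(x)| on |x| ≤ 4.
16384*exp(32/3)/81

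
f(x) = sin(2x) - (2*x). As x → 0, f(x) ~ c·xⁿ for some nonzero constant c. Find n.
3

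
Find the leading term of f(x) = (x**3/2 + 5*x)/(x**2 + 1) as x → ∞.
x/2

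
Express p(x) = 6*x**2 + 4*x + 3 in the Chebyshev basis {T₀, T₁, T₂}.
(6)T₀ + (4)T₁ + (3)T₂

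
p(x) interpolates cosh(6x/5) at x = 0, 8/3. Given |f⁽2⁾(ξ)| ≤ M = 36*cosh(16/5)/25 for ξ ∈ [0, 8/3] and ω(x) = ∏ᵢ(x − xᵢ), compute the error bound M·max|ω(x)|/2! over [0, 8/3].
32*cosh(16/5)/25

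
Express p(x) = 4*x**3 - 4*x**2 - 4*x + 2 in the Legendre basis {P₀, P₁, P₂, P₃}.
(2/3)P₀ + (-8/5)P₁ + (-8/3)P₂ + (8/5)P₃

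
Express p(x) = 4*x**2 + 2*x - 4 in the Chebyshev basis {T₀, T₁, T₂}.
(-2)T₀ + (2)T₁ + (2)T₂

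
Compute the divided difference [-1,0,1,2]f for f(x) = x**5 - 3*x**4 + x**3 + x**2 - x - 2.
0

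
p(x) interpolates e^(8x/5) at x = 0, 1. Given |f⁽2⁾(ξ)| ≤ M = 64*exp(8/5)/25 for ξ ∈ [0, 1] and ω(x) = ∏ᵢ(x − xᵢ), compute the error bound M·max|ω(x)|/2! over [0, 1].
8*exp(8/5)/25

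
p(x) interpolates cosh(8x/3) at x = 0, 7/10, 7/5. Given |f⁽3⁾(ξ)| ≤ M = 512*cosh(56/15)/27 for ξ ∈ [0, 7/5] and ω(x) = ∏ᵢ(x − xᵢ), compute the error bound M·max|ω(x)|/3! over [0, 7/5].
21952*sqrt(3)*cosh(56/15)/91125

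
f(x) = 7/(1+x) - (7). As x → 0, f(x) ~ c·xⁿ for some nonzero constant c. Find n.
1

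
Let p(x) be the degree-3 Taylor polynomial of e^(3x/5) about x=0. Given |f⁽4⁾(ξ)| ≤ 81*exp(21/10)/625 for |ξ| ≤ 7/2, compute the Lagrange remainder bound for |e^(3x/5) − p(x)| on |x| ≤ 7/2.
64827*exp(21/10)/80000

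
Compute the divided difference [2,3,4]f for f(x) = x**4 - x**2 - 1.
54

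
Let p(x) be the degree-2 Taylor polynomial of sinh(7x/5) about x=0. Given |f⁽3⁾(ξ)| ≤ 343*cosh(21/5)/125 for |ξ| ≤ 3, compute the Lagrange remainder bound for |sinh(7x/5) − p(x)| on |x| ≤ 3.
3087*cosh(21/5)/250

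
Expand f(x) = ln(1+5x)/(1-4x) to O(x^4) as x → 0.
5*x + 15*x**2/2 + 215*x**3/3 + O(x**4)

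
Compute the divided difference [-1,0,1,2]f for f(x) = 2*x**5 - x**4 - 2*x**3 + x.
6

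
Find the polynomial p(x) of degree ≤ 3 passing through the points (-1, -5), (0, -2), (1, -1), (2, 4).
x**3 - x**2 + x - 2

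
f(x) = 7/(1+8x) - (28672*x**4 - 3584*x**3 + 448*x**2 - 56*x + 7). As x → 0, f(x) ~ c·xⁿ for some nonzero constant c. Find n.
5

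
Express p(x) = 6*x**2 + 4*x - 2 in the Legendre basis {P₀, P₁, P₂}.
(4)P₁ + (4)P₂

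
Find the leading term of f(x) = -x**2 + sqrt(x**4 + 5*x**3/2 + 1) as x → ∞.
5*x/4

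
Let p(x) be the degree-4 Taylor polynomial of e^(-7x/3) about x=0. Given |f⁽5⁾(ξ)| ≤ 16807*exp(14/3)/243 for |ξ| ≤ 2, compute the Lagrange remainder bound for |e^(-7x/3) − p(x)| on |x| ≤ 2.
67228*exp(14/3)/3645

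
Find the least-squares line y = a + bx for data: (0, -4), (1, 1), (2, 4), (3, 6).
a = -16/5, b = 33/10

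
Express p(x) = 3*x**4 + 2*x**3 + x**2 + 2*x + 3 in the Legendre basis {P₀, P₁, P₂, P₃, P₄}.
(59/15)P₀ + (16/5)P₁ + (50/21)P₂ + (4/5)P₃ + (24/35)P₄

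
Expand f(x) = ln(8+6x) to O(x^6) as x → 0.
log(8) + 3*x/4 - 9*x**2/32 + 9*x**3/64 - 81*x**4/1024 + 243*x**5/5120 + O(x**6)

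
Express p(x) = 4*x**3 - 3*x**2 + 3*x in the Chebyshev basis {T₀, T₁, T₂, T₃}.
(-3/2)T₀ + (6)T₁ + (-3/2)T₂ + T₃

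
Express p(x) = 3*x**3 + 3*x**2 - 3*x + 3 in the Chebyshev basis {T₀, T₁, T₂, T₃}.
(9/2)T₀ + (-3/4)T₁ + (3/2)T₂ + (3/4)T₃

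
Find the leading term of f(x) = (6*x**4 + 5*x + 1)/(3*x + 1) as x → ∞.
2*x**3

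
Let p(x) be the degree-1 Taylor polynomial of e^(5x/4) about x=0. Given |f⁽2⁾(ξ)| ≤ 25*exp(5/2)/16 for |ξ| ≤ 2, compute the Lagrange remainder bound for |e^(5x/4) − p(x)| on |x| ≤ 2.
25*exp(5/2)/8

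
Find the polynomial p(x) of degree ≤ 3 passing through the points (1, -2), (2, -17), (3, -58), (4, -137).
-2*x**3 - x**2 + 2*x - 1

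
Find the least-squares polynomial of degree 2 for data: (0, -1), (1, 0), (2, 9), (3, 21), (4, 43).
-34/35 + (-137/70)x + (45/14)x²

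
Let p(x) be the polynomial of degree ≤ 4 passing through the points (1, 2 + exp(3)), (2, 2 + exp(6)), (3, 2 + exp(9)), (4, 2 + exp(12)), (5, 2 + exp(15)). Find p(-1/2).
-385*exp(12)/32 - 693*exp(6)/32 + 2 + 1155*exp(3)/128 + 1485*exp(9)/64 + 315*exp(15)/128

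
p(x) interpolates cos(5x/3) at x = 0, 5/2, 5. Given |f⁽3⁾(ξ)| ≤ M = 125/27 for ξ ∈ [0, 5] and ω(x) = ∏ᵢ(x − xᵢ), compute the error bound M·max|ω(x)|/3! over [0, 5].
15625*sqrt(3)/5832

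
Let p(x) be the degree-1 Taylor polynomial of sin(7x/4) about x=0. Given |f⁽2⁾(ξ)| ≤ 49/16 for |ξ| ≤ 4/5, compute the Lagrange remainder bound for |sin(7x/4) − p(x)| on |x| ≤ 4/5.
49/50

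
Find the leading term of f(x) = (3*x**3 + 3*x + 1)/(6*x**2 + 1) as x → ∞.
x/2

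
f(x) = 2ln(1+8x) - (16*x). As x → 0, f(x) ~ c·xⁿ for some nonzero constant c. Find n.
2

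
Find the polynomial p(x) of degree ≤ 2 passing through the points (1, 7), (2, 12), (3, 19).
x**2 + 2*x + 4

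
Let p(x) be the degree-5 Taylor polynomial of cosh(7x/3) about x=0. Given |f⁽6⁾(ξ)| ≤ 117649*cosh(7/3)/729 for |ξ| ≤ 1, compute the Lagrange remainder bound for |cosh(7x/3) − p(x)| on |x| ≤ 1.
117649*cosh(7/3)/524880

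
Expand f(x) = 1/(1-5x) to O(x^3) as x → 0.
1 + 5*x + 25*x**2 + O(x**3)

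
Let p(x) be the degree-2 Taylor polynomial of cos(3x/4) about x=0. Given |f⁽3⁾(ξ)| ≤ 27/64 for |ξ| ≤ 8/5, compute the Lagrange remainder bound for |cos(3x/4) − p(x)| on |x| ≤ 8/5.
36/125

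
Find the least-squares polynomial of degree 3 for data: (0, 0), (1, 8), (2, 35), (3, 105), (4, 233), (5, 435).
41/126 + (145/108)x + (583/252)x² + (80/27)x³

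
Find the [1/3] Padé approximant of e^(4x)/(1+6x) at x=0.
(10*x/7 + 1)/(304*x**3/21 - 92*x**2/7 + 24*x/7 + 1)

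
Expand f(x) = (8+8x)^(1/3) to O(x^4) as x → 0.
2 + 2*x/3 - 2*x**2/9 + 10*x**3/81 + O(x**4)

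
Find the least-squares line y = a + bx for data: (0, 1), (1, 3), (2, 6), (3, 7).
a = 11/10, b = 21/10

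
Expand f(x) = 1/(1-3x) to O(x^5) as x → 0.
1 + 3*x + 9*x**2 + 27*x**3 + 81*x**4 + O(x**5)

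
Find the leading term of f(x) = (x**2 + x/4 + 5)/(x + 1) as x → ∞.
x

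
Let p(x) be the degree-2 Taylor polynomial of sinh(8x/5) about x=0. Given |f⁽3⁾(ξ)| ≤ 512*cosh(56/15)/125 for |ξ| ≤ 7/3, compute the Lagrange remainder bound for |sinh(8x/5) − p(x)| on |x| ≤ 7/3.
87808*cosh(56/15)/10125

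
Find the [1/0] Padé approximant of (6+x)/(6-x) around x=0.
x/3 + 1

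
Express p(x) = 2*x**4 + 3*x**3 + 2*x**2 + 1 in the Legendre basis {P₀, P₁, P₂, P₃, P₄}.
(31/15)P₀ + (9/5)P₁ + (52/21)P₂ + (6/5)P₃ + (16/35)P₄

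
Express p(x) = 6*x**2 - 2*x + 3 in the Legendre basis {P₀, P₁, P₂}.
(5)P₀ + (-2)P₁ + (4)P₂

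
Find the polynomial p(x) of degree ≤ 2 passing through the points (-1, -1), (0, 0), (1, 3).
x**2 + 2*x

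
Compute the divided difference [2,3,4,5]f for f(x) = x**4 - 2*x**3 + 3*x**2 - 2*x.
12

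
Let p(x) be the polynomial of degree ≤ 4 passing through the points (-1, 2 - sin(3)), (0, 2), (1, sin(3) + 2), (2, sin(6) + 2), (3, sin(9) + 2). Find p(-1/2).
-105*sin(3)/128 + 7*sin(6)/32 - 5*sin(9)/128 + 2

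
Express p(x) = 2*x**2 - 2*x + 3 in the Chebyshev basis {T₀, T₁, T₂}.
(4)T₀ + (-2)T₁ + T₂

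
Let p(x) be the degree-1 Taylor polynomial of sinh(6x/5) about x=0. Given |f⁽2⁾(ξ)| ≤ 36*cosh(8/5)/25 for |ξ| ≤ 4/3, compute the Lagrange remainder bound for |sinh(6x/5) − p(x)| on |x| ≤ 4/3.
32*cosh(8/5)/25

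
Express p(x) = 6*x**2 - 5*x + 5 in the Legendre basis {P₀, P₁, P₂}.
(7)P₀ + (-5)P₁ + (4)P₂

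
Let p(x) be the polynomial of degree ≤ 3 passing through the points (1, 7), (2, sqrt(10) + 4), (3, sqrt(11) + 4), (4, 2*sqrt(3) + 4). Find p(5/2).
-sqrt(3)/8 + 9*sqrt(10)/16 + 9*sqrt(11)/16 + 61/16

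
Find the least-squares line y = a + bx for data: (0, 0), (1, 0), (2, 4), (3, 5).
a = -3/5, b = 19/10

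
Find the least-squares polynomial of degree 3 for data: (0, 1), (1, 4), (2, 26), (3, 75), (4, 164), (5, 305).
5/6 + (-281/252)x + (247/84)x² + (17/9)x³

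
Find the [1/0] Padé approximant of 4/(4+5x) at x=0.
1 - 5*x/4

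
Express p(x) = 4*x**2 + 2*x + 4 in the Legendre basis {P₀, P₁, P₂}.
(16/3)P₀ + (2)P₁ + (8/3)P₂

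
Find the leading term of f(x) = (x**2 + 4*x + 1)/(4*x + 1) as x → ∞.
x/4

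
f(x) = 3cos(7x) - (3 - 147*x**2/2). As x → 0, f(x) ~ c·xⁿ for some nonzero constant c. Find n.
4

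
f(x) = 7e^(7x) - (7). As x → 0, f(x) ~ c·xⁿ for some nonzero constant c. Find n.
1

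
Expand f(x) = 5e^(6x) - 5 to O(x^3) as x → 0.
30*x + 90*x**2 + O(x**3)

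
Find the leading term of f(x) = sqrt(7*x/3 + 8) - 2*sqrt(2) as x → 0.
7*sqrt(2)*x/24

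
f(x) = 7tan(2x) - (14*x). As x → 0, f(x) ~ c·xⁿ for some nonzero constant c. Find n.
3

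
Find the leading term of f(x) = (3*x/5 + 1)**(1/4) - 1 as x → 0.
3*x/20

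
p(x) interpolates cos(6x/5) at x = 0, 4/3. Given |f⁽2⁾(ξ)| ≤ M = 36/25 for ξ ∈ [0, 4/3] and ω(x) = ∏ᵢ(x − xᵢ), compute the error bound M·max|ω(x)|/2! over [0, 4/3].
8/25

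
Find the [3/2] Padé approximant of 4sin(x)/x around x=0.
(4 - 7*x**2/15)/(x**2/20 + 1)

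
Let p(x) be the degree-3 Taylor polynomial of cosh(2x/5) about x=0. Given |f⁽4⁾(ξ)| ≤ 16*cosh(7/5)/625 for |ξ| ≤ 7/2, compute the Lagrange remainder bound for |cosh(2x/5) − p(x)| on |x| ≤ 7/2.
2401*cosh(7/5)/15000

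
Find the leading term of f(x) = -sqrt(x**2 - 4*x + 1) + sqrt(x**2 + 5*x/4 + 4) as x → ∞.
21/8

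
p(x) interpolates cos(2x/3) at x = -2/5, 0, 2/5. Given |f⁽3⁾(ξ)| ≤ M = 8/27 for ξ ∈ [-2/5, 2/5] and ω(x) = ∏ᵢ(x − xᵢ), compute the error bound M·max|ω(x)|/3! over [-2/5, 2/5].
64*sqrt(3)/91125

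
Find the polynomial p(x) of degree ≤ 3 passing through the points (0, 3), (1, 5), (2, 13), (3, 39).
2*x**3 - 3*x**2 + 3*x + 3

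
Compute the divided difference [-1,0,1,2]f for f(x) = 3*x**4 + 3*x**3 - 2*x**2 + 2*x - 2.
9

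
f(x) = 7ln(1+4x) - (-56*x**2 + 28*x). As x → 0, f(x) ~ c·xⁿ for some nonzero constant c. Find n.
3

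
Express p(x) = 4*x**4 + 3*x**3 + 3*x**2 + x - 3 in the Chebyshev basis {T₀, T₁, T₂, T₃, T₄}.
(13/4)T₁ + (7/2)T₂ + (3/4)T₃ + (1/2)T₄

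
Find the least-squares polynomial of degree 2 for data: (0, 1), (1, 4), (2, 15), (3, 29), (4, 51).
6/7 + (11/14)x + (41/14)x²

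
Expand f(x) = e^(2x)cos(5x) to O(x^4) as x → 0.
1 + 2*x - 21*x**2/2 - 71*x**3/3 + O(x**4)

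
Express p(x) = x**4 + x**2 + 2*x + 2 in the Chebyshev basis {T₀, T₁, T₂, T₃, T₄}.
(23/8)T₀ + (2)T₁ + T₂ + (1/8)T₄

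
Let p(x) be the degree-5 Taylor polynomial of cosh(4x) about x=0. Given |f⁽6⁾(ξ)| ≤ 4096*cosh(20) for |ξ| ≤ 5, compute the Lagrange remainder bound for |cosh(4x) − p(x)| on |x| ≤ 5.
800000*cosh(20)/9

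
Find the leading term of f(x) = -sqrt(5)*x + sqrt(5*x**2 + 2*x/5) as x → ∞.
sqrt(5)/25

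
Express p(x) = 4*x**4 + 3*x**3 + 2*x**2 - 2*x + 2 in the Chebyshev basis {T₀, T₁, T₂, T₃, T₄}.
(9/2)T₀ + (1/4)T₁ + (3)T₂ + (3/4)T₃ + (1/2)T₄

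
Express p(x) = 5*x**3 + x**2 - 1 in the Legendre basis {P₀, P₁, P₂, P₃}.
(-2/3)P₀ + (3)P₁ + (2/3)P₂ + (2)P₃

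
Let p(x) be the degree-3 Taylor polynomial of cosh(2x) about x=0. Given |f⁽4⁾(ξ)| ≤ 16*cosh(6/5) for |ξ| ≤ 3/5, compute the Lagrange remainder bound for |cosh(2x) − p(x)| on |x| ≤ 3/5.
54*cosh(6/5)/625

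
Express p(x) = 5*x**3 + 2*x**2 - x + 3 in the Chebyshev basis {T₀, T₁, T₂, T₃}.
(4)T₀ + (11/4)T₁ + T₂ + (5/4)T₃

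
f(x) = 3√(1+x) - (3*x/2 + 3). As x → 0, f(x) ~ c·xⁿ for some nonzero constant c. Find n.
2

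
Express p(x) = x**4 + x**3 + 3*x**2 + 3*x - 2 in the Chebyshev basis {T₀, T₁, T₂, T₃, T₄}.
(-1/8)T₀ + (15/4)T₁ + (2)T₂ + (1/4)T₃ + (1/8)T₄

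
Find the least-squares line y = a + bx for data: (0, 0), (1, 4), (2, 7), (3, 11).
a = 1/10, b = 18/5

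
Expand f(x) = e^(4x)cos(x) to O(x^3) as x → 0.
1 + 4*x + 15*x**2/2 + O(x**3)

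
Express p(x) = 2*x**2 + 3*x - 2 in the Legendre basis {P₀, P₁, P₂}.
(-4/3)P₀ + (3)P₁ + (4/3)P₂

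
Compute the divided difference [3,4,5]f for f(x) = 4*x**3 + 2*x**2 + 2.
50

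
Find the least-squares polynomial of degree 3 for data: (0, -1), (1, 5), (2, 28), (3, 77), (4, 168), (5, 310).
-19/18 + (265/108)x + (67/36)x² + (109/54)x³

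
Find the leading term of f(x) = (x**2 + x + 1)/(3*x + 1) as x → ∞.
x/3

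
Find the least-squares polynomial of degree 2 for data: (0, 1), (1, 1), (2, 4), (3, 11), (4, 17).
24/35 + (-13/35)x + (8/7)x²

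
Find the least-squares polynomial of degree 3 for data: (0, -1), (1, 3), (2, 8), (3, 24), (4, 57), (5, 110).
-47/63 + (643/189)x + (-53/36)x² + (113/108)x³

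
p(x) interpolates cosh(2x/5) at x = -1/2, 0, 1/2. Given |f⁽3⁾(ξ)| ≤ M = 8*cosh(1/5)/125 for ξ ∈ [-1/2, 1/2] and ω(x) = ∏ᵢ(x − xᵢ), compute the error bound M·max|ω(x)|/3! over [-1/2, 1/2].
sqrt(3)*cosh(1/5)/3375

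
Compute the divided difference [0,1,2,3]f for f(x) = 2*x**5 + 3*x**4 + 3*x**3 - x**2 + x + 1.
71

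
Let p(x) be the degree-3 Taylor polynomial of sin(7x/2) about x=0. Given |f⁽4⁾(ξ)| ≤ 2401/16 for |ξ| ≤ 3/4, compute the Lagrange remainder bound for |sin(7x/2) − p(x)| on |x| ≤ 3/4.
64827/32768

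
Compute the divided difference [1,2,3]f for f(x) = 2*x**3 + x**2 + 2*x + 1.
13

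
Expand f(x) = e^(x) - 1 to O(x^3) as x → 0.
x + x**2/2 + O(x**3)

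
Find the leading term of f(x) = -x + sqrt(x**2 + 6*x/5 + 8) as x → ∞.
3/5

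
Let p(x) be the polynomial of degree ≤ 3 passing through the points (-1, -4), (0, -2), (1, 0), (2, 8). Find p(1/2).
-11/8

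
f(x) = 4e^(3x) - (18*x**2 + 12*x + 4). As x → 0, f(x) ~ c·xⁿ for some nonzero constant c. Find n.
3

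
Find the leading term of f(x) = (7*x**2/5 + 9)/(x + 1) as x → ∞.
7*x/5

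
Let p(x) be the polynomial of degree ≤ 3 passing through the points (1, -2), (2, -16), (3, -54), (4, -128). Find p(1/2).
-1/4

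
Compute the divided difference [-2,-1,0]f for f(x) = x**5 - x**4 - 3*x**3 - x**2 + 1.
-14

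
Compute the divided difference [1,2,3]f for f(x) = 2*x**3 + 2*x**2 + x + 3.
14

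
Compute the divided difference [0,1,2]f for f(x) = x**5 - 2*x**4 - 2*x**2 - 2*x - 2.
-1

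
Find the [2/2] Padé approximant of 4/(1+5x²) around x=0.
4/(5*x**2 + 1)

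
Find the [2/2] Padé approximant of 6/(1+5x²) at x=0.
6/(5*x**2 + 1)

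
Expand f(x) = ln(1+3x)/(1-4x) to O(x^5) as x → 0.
3*x + 15*x**2/2 + 39*x**3 + 543*x**4/4 + O(x**5)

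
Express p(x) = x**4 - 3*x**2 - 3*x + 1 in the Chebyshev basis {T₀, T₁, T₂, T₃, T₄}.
(-1/8)T₀ + (-3)T₁ - T₂ + (1/8)T₄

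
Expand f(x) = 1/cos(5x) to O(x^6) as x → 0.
1 + 25*x**2/2 + 3125*x**4/24 + O(x**6)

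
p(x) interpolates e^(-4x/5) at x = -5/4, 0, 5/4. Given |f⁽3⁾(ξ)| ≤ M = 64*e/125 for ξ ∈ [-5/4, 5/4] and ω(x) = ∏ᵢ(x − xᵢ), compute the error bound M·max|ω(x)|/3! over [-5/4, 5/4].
sqrt(3)*e/27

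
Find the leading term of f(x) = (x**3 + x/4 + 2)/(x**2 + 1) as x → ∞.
x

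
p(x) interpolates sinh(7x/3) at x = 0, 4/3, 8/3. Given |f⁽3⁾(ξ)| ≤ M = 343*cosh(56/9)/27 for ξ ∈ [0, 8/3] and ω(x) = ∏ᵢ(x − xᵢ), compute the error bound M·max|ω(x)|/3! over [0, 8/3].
21952*sqrt(3)*cosh(56/9)/19683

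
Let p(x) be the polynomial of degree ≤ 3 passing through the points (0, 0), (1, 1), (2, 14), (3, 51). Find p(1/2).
-1/4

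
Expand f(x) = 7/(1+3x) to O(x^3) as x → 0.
7 - 21*x + 63*x**2 + O(x**3)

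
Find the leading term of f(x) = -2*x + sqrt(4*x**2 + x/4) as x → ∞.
1/16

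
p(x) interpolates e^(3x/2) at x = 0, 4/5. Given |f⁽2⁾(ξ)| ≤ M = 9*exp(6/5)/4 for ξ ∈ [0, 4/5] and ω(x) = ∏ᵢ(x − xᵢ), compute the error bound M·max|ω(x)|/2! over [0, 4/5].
9*exp(6/5)/50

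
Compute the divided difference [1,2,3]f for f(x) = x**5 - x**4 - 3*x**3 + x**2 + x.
48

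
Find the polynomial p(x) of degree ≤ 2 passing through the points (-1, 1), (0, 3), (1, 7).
x**2 + 3*x + 3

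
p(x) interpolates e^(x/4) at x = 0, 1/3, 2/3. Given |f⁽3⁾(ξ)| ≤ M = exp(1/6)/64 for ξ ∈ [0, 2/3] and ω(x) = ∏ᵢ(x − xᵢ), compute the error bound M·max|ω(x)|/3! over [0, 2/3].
sqrt(3)*exp(1/6)/46656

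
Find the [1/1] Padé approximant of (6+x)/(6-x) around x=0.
(x/6 + 1)/(1 - x/6)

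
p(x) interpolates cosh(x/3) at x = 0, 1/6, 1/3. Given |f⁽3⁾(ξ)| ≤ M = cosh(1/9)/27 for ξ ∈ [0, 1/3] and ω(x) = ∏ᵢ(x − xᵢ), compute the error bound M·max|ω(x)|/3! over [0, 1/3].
sqrt(3)*cosh(1/9)/157464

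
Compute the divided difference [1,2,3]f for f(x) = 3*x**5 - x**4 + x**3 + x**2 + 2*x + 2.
252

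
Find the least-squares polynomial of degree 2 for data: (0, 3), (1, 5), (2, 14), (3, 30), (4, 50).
96/35 + (-27/70)x + (43/14)x²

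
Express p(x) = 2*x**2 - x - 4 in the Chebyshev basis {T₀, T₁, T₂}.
(-3)T₀ - T₁ + T₂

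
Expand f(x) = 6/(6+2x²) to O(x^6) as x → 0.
1 - x**2/3 + x**4/9 + O(x**6)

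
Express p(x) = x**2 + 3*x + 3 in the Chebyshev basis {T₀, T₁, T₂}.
(7/2)T₀ + (3)T₁ + (1/2)T₂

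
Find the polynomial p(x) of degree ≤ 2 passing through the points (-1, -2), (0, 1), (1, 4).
3*x + 1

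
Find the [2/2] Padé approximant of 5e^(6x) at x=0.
(15*x**2 + 15*x + 5)/(3*x**2 - 3*x + 1)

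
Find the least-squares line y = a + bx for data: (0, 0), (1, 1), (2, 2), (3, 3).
a = 0, b = 1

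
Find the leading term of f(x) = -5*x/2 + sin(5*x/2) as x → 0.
-125*x**3/48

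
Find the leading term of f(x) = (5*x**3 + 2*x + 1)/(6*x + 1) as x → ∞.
5*x**2/6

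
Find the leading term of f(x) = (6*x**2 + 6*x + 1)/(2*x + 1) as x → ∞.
3*x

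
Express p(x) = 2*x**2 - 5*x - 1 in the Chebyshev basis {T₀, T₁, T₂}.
(-5)T₁ + T₂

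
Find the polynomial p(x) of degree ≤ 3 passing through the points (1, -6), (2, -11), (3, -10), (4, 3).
x**3 - 3*x**2 - 3*x - 1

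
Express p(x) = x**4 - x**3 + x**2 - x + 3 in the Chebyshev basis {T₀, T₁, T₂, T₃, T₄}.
(31/8)T₀ + (-7/4)T₁ + T₂ + (-1/4)T₃ + (1/8)T₄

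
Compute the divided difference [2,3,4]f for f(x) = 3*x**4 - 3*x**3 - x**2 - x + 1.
137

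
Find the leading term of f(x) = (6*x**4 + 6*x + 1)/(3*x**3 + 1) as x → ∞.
2*x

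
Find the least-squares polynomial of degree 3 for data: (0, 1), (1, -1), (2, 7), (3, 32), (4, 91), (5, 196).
16/21 + (-2/9)x + (-239/84)x² + (77/36)x³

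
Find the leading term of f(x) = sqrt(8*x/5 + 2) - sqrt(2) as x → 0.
2*sqrt(2)*x/5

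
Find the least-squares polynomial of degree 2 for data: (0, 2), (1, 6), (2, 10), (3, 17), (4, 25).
76/35 + (179/70)x + (11/14)x²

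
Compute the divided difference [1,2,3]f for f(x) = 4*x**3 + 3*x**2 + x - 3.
27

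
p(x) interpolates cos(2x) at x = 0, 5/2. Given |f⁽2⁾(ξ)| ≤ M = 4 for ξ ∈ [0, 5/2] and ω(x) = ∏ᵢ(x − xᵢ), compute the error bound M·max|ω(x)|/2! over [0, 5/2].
25/8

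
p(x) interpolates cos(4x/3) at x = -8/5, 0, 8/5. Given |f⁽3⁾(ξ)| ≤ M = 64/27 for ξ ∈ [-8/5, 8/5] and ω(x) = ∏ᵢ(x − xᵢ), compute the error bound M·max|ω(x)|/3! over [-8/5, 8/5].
32768*sqrt(3)/91125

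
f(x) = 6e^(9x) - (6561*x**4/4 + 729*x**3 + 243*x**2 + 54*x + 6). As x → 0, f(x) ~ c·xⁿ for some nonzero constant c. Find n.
5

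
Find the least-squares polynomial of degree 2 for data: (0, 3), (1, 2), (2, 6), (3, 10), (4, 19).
20/7 + (-12/7)x + (10/7)x²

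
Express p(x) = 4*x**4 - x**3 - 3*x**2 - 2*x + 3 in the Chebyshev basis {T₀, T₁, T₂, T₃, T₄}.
(3)T₀ + (-11/4)T₁ + (1/2)T₂ + (-1/4)T₃ + (1/2)T₄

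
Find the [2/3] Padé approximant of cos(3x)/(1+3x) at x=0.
(1 - 15*x**2/4)/(9*x**3/4 + 3*x**2/4 + 3*x + 1)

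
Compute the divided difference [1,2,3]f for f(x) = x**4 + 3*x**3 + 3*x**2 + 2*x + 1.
46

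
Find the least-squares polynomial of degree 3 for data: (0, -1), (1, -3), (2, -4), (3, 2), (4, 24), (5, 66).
-121/126 + (-35/108)x + (-731/252)x² + (61/54)x³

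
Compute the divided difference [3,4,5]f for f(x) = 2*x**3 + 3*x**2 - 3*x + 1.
27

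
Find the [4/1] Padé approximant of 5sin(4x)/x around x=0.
128*x**4/3 - 160*x**2/3 + 20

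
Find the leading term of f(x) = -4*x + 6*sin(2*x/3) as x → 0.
-8*x**3/27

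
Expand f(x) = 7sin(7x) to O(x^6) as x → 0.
49*x - 2401*x**3/6 + 117649*x**5/120 + O(x**6)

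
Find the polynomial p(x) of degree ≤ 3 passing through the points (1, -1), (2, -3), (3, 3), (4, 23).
x**3 - 2*x**2 - 3*x + 3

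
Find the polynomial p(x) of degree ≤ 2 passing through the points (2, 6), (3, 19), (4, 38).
3*x**2 - 2*x - 2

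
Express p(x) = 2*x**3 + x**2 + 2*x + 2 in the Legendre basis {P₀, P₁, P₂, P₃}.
(7/3)P₀ + (16/5)P₁ + (2/3)P₂ + (4/5)P₃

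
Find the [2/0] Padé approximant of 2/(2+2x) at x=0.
x**2 - x + 1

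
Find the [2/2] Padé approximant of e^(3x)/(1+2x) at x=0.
(7*x**2/4 + 11*x/6 + 1)/(-19*x**2/12 + 5*x/6 + 1)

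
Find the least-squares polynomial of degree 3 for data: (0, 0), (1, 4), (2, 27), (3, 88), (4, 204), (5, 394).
1/63 + (52/189)x + (11/18)x² + (163/54)x³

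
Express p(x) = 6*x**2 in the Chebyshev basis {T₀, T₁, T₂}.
(3)T₀ + (3)T₂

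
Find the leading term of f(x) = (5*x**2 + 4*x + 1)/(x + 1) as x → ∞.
5*x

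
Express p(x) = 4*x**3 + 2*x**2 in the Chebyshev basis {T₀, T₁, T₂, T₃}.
T₀ + (3)T₁ + T₂ + T₃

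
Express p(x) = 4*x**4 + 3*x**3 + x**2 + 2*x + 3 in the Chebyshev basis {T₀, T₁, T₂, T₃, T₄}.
(5)T₀ + (17/4)T₁ + (5/2)T₂ + (3/4)T₃ + (1/2)T₄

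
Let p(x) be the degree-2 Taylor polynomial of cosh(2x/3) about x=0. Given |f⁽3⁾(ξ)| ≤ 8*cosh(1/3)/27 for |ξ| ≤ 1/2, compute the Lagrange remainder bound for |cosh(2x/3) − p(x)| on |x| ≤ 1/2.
cosh(1/3)/162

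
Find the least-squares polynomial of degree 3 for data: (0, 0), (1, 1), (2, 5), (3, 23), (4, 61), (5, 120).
5/14 + (-43/28)x + (3/28)x² + x³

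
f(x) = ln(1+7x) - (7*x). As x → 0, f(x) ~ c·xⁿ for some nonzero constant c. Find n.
2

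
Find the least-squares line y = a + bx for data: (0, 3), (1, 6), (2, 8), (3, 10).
a = 33/10, b = 23/10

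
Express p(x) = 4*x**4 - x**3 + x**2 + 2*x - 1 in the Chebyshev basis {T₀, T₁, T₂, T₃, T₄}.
T₀ + (5/4)T₁ + (5/2)T₂ + (-1/4)T₃ + (1/2)T₄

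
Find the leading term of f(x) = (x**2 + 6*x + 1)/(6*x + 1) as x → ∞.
x/6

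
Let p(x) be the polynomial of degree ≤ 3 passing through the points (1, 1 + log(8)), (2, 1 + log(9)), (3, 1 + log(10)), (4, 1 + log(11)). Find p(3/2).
-5*log(10)/16 + log(11)/16 + 15*log(2)/16 + 1 + 15*log(3)/8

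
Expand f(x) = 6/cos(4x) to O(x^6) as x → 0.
6 + 48*x**2 + 320*x**4 + O(x**6)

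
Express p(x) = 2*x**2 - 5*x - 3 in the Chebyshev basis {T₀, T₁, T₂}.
(-2)T₀ + (-5)T₁ + T₂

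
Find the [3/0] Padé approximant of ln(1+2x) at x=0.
2*x*(4*x**2 - 3*x + 3)/3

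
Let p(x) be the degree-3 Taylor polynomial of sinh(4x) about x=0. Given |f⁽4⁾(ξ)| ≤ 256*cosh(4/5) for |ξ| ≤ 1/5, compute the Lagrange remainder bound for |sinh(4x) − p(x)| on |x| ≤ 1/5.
32*cosh(4/5)/1875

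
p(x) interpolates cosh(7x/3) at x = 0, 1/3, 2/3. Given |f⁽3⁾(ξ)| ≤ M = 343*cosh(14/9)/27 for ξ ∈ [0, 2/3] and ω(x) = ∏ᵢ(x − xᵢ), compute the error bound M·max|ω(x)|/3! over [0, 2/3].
343*sqrt(3)*cosh(14/9)/19683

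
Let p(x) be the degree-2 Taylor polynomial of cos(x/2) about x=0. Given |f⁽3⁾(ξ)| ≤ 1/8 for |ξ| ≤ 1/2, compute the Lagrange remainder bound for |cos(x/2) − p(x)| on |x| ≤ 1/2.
1/384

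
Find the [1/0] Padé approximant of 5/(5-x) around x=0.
x/5 + 1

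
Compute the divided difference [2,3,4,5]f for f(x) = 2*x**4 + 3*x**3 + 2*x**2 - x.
31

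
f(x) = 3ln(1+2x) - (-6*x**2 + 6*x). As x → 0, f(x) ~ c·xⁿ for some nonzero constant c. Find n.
3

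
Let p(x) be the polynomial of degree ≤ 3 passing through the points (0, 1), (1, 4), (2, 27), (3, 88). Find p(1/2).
9/8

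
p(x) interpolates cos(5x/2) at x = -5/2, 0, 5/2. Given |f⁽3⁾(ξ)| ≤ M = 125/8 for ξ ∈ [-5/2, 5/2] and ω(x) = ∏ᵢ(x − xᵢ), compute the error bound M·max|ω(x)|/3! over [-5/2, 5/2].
15625*sqrt(3)/1728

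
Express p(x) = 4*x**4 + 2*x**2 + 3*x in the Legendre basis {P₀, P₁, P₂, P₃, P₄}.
(22/15)P₀ + (3)P₁ + (76/21)P₂ + (32/35)P₄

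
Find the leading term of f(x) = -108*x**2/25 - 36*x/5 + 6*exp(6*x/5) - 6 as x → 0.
216*x**3/125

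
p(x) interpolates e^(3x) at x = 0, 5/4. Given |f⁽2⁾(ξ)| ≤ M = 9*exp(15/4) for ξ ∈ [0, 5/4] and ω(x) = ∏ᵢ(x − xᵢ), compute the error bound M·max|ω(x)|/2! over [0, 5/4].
225*exp(15/4)/128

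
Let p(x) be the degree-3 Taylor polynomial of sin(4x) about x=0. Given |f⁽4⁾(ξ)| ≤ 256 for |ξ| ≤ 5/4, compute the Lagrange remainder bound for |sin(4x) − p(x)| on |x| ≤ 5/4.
625/24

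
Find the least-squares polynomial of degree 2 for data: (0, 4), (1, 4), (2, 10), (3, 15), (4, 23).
124/35 + (43/70)x + (15/14)x²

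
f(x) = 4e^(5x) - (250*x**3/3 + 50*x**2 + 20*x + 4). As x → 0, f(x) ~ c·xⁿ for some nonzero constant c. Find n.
4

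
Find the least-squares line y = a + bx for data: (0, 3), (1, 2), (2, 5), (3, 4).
a = 13/5, b = 3/5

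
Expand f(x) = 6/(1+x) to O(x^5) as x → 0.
6 - 6*x + 6*x**2 - 6*x**3 + 6*x**4 + O(x**5)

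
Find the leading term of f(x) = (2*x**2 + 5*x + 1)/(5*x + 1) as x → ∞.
2*x/5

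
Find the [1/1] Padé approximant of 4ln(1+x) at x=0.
4*x/(x/2 + 1)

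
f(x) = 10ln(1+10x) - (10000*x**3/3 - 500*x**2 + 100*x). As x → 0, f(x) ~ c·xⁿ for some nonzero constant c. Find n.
4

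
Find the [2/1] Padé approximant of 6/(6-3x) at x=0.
1/(1 - x/2)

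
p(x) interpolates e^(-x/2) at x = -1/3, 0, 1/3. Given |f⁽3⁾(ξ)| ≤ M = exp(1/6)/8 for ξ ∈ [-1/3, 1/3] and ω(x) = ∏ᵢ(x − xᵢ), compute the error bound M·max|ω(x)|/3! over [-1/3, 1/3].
sqrt(3)*exp(1/6)/5832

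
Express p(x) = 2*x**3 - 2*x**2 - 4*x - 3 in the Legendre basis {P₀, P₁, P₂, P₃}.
(-11/3)P₀ + (-14/5)P₁ + (-4/3)P₂ + (4/5)P₃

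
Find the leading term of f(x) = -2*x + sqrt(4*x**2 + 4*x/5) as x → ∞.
1/5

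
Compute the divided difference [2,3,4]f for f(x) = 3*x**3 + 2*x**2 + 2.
29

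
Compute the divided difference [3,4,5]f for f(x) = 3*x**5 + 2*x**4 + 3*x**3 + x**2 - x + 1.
2211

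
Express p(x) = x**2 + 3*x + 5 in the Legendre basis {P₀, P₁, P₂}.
(16/3)P₀ + (3)P₁ + (2/3)P₂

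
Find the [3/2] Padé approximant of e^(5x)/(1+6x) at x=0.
(192625*x**3/32628 + 70125*x**2/10876 + 10335*x/2719 + 1)/(-78865*x**2/10876 + 13054*x/2719 + 1)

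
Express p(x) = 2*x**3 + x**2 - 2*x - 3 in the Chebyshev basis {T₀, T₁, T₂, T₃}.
(-5/2)T₀ + (-1/2)T₁ + (1/2)T₂ + (1/2)T₃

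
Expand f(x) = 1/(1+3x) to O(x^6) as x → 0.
1 - 3*x + 9*x**2 - 27*x**3 + 81*x**4 - 243*x**5 + O(x**6)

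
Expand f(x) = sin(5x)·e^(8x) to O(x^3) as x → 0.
5*x + 40*x**2 + O(x**3)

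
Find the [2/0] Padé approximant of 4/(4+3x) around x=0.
9*x**2/16 - 3*x/4 + 1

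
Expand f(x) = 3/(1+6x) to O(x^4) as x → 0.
3 - 18*x + 108*x**2 - 648*x**3 + O(x**4)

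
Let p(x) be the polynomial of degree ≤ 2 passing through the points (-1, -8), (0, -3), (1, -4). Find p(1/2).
-11/4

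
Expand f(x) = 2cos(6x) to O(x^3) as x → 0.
2 - 36*x**2 + O(x**3)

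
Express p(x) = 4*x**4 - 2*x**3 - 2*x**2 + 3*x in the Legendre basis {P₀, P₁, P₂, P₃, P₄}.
(2/15)P₀ + (9/5)P₁ + (20/21)P₂ + (-4/5)P₃ + (32/35)P₄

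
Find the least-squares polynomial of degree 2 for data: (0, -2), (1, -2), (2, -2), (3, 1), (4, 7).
-58/35 + (-153/70)x + (15/14)x²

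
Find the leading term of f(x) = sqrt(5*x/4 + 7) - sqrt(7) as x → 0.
5*sqrt(7)*x/56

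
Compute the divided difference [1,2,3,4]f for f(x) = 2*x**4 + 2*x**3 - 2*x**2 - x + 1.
22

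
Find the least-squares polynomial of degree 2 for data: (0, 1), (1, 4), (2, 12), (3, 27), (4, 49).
43/35 + (-67/70)x + (45/14)x²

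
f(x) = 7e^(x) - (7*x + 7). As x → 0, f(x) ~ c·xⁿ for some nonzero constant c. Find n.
2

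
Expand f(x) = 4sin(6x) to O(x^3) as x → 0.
24*x + O(x**3)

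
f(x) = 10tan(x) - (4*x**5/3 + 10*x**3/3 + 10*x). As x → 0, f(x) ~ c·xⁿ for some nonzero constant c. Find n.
7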